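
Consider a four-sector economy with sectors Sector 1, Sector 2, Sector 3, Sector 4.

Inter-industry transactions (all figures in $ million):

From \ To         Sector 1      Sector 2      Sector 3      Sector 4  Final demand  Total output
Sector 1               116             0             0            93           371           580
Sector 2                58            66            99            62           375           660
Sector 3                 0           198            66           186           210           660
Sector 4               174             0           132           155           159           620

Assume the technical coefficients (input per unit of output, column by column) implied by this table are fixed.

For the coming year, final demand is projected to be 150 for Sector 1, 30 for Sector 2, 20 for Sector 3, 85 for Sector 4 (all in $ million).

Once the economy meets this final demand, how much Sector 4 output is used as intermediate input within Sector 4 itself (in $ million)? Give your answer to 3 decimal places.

Technical coefficients a_ij = z_ij / X_j:
  a_11 = 116/580 = 0.20, a_21 = 58/580 = 0.10, a_31 = 0/580 = 0.00, a_41 = 174/580 = 0.30
  a_12 = 0/660 = 0.00, a_22 = 66/660 = 0.10, a_32 = 198/660 = 0.30, a_42 = 0/660 = 0.00
  a_13 = 0/660 = 0.00, a_23 = 99/660 = 0.15, a_33 = 66/660 = 0.10, a_43 = 132/660 = 0.20
  a_14 = 93/620 = 0.15, a_24 = 62/620 = 0.10, a_34 = 186/620 = 0.30, a_44 = 155/620 = 0.25
I − A =
  [   0.80     0.00     0.00    -0.15]
  [  -0.10     0.90    -0.15    -0.10]
  [   0.00    -0.30     0.90    -0.30]
  [  -0.30     0.00    -0.20     0.75]
Compute the cofactors C_ij = (−1)^(i+j)·(3×3 minor ij) of I−A; the adjugate is their transpose:
adj(I−A) = Cᵀ =
  [ 0.51375   0.00900   0.02700   0.11475]
  [ 0.10200   0.45150   0.10225   0.12150]
  [ 0.11250   0.16650   0.49950   0.24450]
  [ 0.23550   0.04800   0.14400   0.61200]
det(I−A) = Σ_j (I−A)_1j·C_1j = (0.80)(0.51375) + (0.00)(0.10200) + (0.00)(0.11250) + (-0.15)(0.23550) = 0.375675
(I − A)⁻¹ = adj(I−A) / det(I−A) ≈
  [   1.3675     0.0240     0.0719     0.3055]
  [   0.2715     1.2018     0.2722     0.3234]
  [   0.2995     0.4432     1.3296     0.6508]
  [   0.6269     0.1278     0.3833     1.6291]
First solve x = (I − A)⁻¹ d = adj(I−A)·d / det(I−A); in particular x_4 = (0.23550·150 + 0.04800·30 + 0.14400·20 + 0.61200·85) / 0.375675 = 91.665 / 0.375675 ≈ 244.00080.
Intermediate flow from 4 to 4: z_44 = a_44 · x_4 = 0.25 × 91.665 / 0.375675 = 22.91625 / 0.375675 ≈ 61.000.

z_44 = 61.000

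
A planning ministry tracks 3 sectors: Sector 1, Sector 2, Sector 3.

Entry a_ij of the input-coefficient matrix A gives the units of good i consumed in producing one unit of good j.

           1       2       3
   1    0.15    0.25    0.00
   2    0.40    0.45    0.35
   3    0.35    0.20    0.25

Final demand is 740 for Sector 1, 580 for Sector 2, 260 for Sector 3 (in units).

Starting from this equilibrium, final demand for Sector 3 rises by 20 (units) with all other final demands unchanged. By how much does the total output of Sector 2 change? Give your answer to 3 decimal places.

Δx_2 = 32.075

I − A =
  [   0.85    -0.25     0.00]
  [  -0.40     0.55    -0.35]
  [  -0.35    -0.20     0.75]
Cofactors of I−A, C_ij = (−1)^(i+j)·(minor ij) (rows/columns in the sector order above):
  C_11 = (0.55)(0.75) − (-0.35)(-0.20) = 0.3425
  C_12 = −[(-0.40)(0.75) − (-0.35)(-0.35)] = 0.4225
  C_13 = (-0.40)(-0.20) − (0.55)(-0.35) = 0.2725
  C_21 = −[(-0.25)(0.75) − (0.00)(-0.20)] = 0.1875
  C_22 = (0.85)(0.75) − (0.00)(-0.35) = 0.6375
  C_23 = −[(0.85)(-0.20) − (-0.25)(-0.35)] = 0.2575
  C_31 = (-0.25)(-0.35) − (0.00)(0.55) = 0.0875
  C_32 = −[(0.85)(-0.35) − (0.00)(-0.40)] = 0.2975
  C_33 = (0.85)(0.55) − (-0.25)(-0.40) = 0.3675
det(I−A) = Σ_j (I−A)_1j·C_1j = (0.85)(0.3425) + (-0.25)(0.4225) + (0.00)(0.2725) = 0.1855
adj(I−A) = Cᵀ =
  [ 0.3425   0.1875   0.0875]
  [ 0.4225   0.6375   0.2975]
  [ 0.2725   0.2575   0.3675]
(I − A)⁻¹ = adj(I−A) / det(I−A) ≈
  [   1.8464     1.0108     0.4717]
  [   2.2776     3.4367     1.6038]
  [   1.4690     1.3881     1.9811]
Δx = (I − A)⁻¹ Δd with Δd having +20 in the Sector 3 component and 0 elsewhere.
So Δx_2 = L_23 · (+20), where L_23 = adj(I−A)_23 / det(I−A) = 0.2975 / 0.1855.
Δx_2 = 0.2975 × (+20) / 0.1855 = 5.95 / 0.1855 ≈ 32.075.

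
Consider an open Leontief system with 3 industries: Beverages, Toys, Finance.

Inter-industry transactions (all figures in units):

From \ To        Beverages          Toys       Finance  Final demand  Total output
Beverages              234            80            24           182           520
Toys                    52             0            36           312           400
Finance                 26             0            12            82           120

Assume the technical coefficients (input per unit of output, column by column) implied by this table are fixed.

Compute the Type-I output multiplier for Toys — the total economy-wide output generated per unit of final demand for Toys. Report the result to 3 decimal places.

Technical coefficients a_ij = z_ij / X_j:
  a_11 = 234/520 = 0.45, a_21 = 52/520 = 0.10, a_31 = 26/520 = 0.05
  a_12 = 80/400 = 0.20, a_22 = 0/400 = 0.00, a_32 = 0/400 = 0.00
  a_13 = 24/120 = 0.20, a_23 = 36/120 = 0.30, a_33 = 12/120 = 0.10
I − A =
  [   0.55    -0.20    -0.20]
  [  -0.10     1.00    -0.30]
  [  -0.05     0.00     0.90]
Cofactors of I−A, C_ij = (−1)^(i+j)·(minor ij) (rows/columns in the sector order above):
  C_11 = (1.00)(0.90) − (-0.30)(0.00) = 0.9000
  C_12 = −[(-0.10)(0.90) − (-0.30)(-0.05)] = 0.1050
  C_13 = (-0.10)(0.00) − (1.00)(-0.05) = 0.0500
  C_21 = −[(-0.20)(0.90) − (-0.20)(0.00)] = 0.1800
  C_22 = (0.55)(0.90) − (-0.20)(-0.05) = 0.4850
  C_23 = −[(0.55)(0.00) − (-0.20)(-0.05)] = 0.0100
  C_31 = (-0.20)(-0.30) − (-0.20)(1.00) = 0.2600
  C_32 = −[(0.55)(-0.30) − (-0.20)(-0.10)] = 0.1850
  C_33 = (0.55)(1.00) − (-0.20)(-0.10) = 0.5300
det(I−A) = Σ_j (I−A)_1j·C_1j = (0.55)(0.9000) + (-0.20)(0.1050) + (-0.20)(0.0500) = 0.4640
adj(I−A) = Cᵀ =
  [ 0.9000   0.1800   0.2600]
  [ 0.1050   0.4850   0.1850]
  [ 0.0500   0.0100   0.5300]
(I − A)⁻¹ = adj(I−A) / det(I−A) ≈
  [   1.9397     0.3879     0.5603]
  [   0.2263     1.0453     0.3987]
  [   0.1078     0.0216     1.1422]
The output multiplier for sector j is the column-j sum of the Leontief inverse (I − A)⁻¹ = adj(I−A) / det(I−A).
Column 2 of adj(I−A): (0.1800, 0.4850, 0.0100); det(I−A) = 0.4640.
m_2 = (0.1800 + 0.4850 + 0.0100) / 0.4640 = 0.675 / 0.4640 ≈ 1.455.

m_2 = 1.455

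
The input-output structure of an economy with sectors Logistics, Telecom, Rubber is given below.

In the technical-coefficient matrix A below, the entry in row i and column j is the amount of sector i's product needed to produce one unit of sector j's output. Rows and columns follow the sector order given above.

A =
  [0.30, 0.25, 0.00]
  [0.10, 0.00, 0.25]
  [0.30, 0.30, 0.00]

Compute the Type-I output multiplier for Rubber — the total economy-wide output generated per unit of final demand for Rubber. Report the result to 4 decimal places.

m_R = 1.5114

I − A =
  [   0.70    -0.25     0.00]
  [  -0.10     1.00    -0.25]
  [  -0.30    -0.30     1.00]
Cofactors of I−A, C_ij = (−1)^(i+j)·(minor ij) (rows/columns in the sector order above):
  C_11 = (1.00)(1.00) − (-0.25)(-0.30) = 0.9250
  C_12 = −[(-0.10)(1.00) − (-0.25)(-0.30)] = 0.1750
  C_13 = (-0.10)(-0.30) − (1.00)(-0.30) = 0.3300
  C_21 = −[(-0.25)(1.00) − (0.00)(-0.30)] = 0.2500
  C_22 = (0.70)(1.00) − (0.00)(-0.30) = 0.7000
  C_23 = −[(0.70)(-0.30) − (-0.25)(-0.30)] = 0.2850
  C_31 = (-0.25)(-0.25) − (0.00)(1.00) = 0.0625
  C_32 = −[(0.70)(-0.25) − (0.00)(-0.10)] = 0.1750
  C_33 = (0.70)(1.00) − (-0.25)(-0.10) = 0.6750
det(I−A) = Σ_j (I−A)_1j·C_1j = (0.70)(0.9250) + (-0.25)(0.1750) + (0.00)(0.3300) = 0.60375
adj(I−A) = Cᵀ =
  [ 0.9250   0.2500   0.0625]
  [ 0.1750   0.7000   0.1750]
  [ 0.3300   0.2850   0.6750]
(I − A)⁻¹ = adj(I−A) / det(I−A) ≈
  [   1.53209     0.41408     0.10352]
  [   0.28986     1.15942     0.28986]
  [   0.54658     0.47205     1.11801]
The output multiplier for sector j is the column-j sum of the Leontief inverse (I − A)⁻¹ = adj(I−A) / det(I−A).
Column R of adj(I−A): (0.0625, 0.1750, 0.6750); det(I−A) = 0.60375.
m_R = (0.0625 + 0.1750 + 0.6750) / 0.60375 = 0.9125 / 0.60375 ≈ 1.5114.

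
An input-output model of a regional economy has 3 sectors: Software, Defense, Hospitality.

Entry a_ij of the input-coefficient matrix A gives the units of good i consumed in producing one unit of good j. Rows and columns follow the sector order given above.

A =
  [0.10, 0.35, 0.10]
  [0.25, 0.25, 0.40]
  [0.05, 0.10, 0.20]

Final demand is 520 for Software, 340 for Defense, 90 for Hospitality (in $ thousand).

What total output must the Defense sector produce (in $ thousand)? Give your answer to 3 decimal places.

x_D = 932.026

I − A =
  [   0.90    -0.35    -0.10]
  [  -0.25     0.75    -0.40]
  [  -0.05    -0.10     0.80]
Cofactors of I−A, C_ij = (−1)^(i+j)·(minor ij) (rows/columns in the sector order above):
  C_11 = (0.75)(0.80) − (-0.40)(-0.10) = 0.5600
  C_12 = −[(-0.25)(0.80) − (-0.40)(-0.05)] = 0.2200
  C_13 = (-0.25)(-0.10) − (0.75)(-0.05) = 0.0625
  C_21 = −[(-0.35)(0.80) − (-0.10)(-0.10)] = 0.2900
  C_22 = (0.90)(0.80) − (-0.10)(-0.05) = 0.7150
  C_23 = −[(0.90)(-0.10) − (-0.35)(-0.05)] = 0.1075
  C_31 = (-0.35)(-0.40) − (-0.10)(0.75) = 0.2150
  C_32 = −[(0.90)(-0.40) − (-0.10)(-0.25)] = 0.3850
  C_33 = (0.90)(0.75) − (-0.35)(-0.25) = 0.5875
det(I−A) = Σ_j (I−A)_1j·C_1j = (0.90)(0.5600) + (-0.35)(0.2200) + (-0.10)(0.0625) = 0.42075
adj(I−A) = Cᵀ =
  [ 0.5600   0.2900   0.2150]
  [ 0.2200   0.7150   0.3850]
  [ 0.0625   0.1075   0.5875]
(I − A)⁻¹ = adj(I−A) / det(I−A) ≈
  [   1.3310     0.6892     0.5110]
  [   0.5229     1.6993     0.9150]
  [   0.1485     0.2555     1.3963]
x = (I − A)⁻¹ d = adj(I−A)·d / det(I−A), with det(I−A) = 0.42075:
  x_S = (0.5600·520 + 0.2900·340 + 0.2150·90) / 0.42075 = 409.15 / 0.42075 ≈ 972.430
  x_D = (0.2200·520 + 0.7150·340 + 0.3850·90) / 0.42075 = 392.15 / 0.42075 ≈ 932.026
  x_H = (0.0625·520 + 0.1075·340 + 0.5875·90) / 0.42075 = 121.925 / 0.42075 ≈ 289.780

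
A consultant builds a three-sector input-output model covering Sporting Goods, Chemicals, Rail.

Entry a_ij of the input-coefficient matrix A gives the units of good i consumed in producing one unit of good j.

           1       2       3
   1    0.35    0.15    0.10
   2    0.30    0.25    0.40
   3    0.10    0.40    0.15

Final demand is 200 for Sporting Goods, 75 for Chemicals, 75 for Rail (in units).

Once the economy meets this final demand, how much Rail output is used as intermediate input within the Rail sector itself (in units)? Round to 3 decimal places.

z_33 = 56.450

I − A =
  [   0.65    -0.15    -0.10]
  [  -0.30     0.75    -0.40]
  [  -0.10    -0.40     0.85]
Cofactors of I−A, C_ij = (−1)^(i+j)·(minor ij) (rows/columns in the sector order above):
  C_11 = (0.75)(0.85) − (-0.40)(-0.40) = 0.4775
  C_12 = −[(-0.30)(0.85) − (-0.40)(-0.10)] = 0.2950
  C_13 = (-0.30)(-0.40) − (0.75)(-0.10) = 0.1950
  C_21 = −[(-0.15)(0.85) − (-0.10)(-0.40)] = 0.1675
  C_22 = (0.65)(0.85) − (-0.10)(-0.10) = 0.5425
  C_23 = −[(0.65)(-0.40) − (-0.15)(-0.10)] = 0.2750
  C_31 = (-0.15)(-0.40) − (-0.10)(0.75) = 0.1350
  C_32 = −[(0.65)(-0.40) − (-0.10)(-0.30)] = 0.2900
  C_33 = (0.65)(0.75) − (-0.15)(-0.30) = 0.4425
det(I−A) = Σ_j (I−A)_1j·C_1j = (0.65)(0.4775) + (-0.15)(0.2950) + (-0.10)(0.1950) = 0.246625
adj(I−A) = Cᵀ =
  [ 0.4775   0.1675   0.1350]
  [ 0.2950   0.5425   0.2900]
  [ 0.1950   0.2750   0.4425]
(I − A)⁻¹ = adj(I−A) / det(I−A) ≈
  [   1.9361     0.6792     0.5474]
  [   1.1961     2.1997     1.1759]
  [   0.7907     1.1151     1.7942]
First solve x = (I − A)⁻¹ d = adj(I−A)·d / det(I−A); in particular x_3 = (0.1950·200 + 0.2750·75 + 0.4425·75) / 0.246625 = 92.8125 / 0.246625 ≈ 376.33046.
Intermediate flow from 3 to 3: z_33 = a_33 · x_3 = 0.15 × 92.8125 / 0.246625 = 13.921875 / 0.246625 ≈ 56.450.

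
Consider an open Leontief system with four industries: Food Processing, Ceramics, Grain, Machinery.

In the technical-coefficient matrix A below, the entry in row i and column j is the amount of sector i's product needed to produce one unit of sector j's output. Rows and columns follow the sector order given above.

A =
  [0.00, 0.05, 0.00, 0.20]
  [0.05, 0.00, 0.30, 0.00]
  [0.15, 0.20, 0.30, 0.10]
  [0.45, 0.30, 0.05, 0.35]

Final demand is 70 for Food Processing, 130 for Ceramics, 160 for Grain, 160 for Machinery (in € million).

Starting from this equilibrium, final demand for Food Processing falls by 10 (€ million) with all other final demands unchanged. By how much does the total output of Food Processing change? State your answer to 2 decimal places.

I − A =
  [   1.00    -0.05     0.00    -0.20]
  [  -0.05     1.00    -0.30     0.00]
  [  -0.15    -0.20     0.70    -0.10]
  [  -0.45    -0.30    -0.05     0.65]
Compute the cofactors C_ij = (−1)^(i+j)·(3×3 minor ij) of I−A; the adjugate is their transpose:
adj(I−A) = Cᵀ =
  [ 0.402000   0.066500   0.037750   0.129500]
  [ 0.065250   0.385500   0.168500   0.046000]
  [ 0.150500   0.158125   0.555375   0.131750]
  [ 0.320000   0.236125   0.146625   0.636000]
det(I−A) = Σ_j (I−A)_1j·C_1j = (1.00)(0.402000) + (-0.05)(0.065250) + (0.00)(0.150500) + (-0.20)(0.320000) = 0.3347375
(I − A)⁻¹ = adj(I−A) / det(I−A) ≈
  [   1.2009     0.1987     0.1128     0.3869]
  [   0.1949     1.1516     0.5034     0.1374]
  [   0.4496     0.4724     1.6591     0.3936]
  [   0.9560     0.7054     0.4380     1.9000]
Δx = (I − A)⁻¹ Δd with Δd having -10 in the Food Processing component and 0 elsewhere.
So Δx_1 = L_11 · (-10), where L_11 = adj(I−A)_11 / det(I−A) = 0.402000 / 0.3347375.
Δx_1 = 0.402000 × (-10) / 0.3347375 = -4.02 / 0.3347375 ≈ -12.01.

Δx_1 = -12.01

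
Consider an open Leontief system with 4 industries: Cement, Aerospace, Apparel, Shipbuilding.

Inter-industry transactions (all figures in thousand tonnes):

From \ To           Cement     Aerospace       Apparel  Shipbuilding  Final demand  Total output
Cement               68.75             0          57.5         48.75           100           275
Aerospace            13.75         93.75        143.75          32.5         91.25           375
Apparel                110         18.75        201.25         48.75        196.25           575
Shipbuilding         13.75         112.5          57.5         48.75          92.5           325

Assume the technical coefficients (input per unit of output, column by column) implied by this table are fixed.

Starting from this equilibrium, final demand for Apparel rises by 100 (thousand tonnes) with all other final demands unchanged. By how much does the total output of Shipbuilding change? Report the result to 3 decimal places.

Technical coefficients a_ij = z_ij / X_j:
  a_11 = 68.75/275 = 0.25, a_21 = 13.75/275 = 0.05, a_31 = 110/275 = 0.40, a_41 = 13.75/275 = 0.05
  a_12 = 0/375 = 0.00, a_22 = 93.75/375 = 0.25, a_32 = 18.75/375 = 0.05, a_42 = 112.5/375 = 0.30
  a_13 = 57.5/575 = 0.10, a_23 = 143.75/575 = 0.25, a_33 = 201.25/575 = 0.35, a_43 = 57.5/575 = 0.10
  a_14 = 48.75/325 = 0.15, a_24 = 32.5/325 = 0.10, a_34 = 48.75/325 = 0.15, a_44 = 48.75/325 = 0.15
I − A =
  [   0.75     0.00    -0.10    -0.15]
  [  -0.05     0.75    -0.25    -0.10]
  [  -0.40    -0.05     0.65    -0.15]
  [  -0.05    -0.30    -0.10     0.85]
Compute the cofactors C_ij = (−1)^(i+j)·(3×3 minor ij) of I−A; the adjugate is their transpose:
adj(I−A) = Cᵀ =
  [ 0.36125   0.03875   0.08325   0.08300]
  [ 0.12100   0.35750   0.17050   0.09350]
  [ 0.25325   0.08325   0.44775   0.13350]
  [ 0.09375   0.13825   0.11775   0.32600]
det(I−A) = Σ_j (I−A)_1j·C_1j = (0.75)(0.36125) + (0.00)(0.12100) + (-0.10)(0.25325) + (-0.15)(0.09375) = 0.23155
(I − A)⁻¹ = adj(I−A) / det(I−A) ≈
  [   1.5601     0.1674     0.3595     0.3585]
  [   0.5226     1.5439     0.7363     0.4038]
  [   1.0937     0.3595     1.9337     0.5765]
  [   0.4049     0.5971     0.5085     1.4079]
Δx = (I − A)⁻¹ Δd with Δd having +100 in the Apparel component and 0 elsewhere.
So Δx_4 = L_43 · (+100), where L_43 = adj(I−A)_43 / det(I−A) = 0.11775 / 0.23155.
Δx_4 = 0.11775 × (+100) / 0.23155 = 11.775 / 0.23155 ≈ 50.853.

Δx_4 = 50.853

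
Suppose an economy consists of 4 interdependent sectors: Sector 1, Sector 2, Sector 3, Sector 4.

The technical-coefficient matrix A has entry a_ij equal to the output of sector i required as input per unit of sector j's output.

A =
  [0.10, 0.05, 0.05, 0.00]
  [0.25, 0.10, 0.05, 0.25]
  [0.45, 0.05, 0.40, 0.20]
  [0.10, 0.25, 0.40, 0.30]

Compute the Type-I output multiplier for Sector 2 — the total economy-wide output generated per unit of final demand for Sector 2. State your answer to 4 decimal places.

I − A =
  [   0.90    -0.05    -0.05     0.00]
  [  -0.25     0.90    -0.05    -0.25]
  [  -0.45    -0.05     0.60    -0.20]
  [  -0.10    -0.25    -0.40     0.70]
Compute the cofactors C_ij = (−1)^(i+j)·(3×3 minor ij) of I−A; the adjugate is their transpose:
adj(I−A) = Cᵀ =
  [ 0.259250   0.021250   0.035125   0.017625]
  [ 0.161750   0.289250   0.131500   0.140875]
  [ 0.295875   0.093250   0.500750   0.176375]
  [ 0.263875   0.159625   0.338125   0.454250]
det(I−A) = Σ_j (I−A)_1j·C_1j = (0.90)(0.259250) + (-0.05)(0.161750) + (-0.05)(0.295875) + (0.00)(0.263875) = 0.21044375
(I − A)⁻¹ = adj(I−A) / det(I−A) ≈
  [   1.23192     0.10098     0.16691     0.08375]
  [   0.76861     1.37448     0.62487     0.66942]
  [   1.40596     0.44311     2.37950     0.83811]
  [   1.25390     0.75852     1.60672     2.15853]
The output multiplier for sector j is the column-j sum of the Leontief inverse (I − A)⁻¹ = adj(I−A) / det(I−A).
Column 2 of adj(I−A): (0.021250, 0.289250, 0.093250, 0.159625); det(I−A) = 0.21044375.
m_2 = (0.021250 + 0.289250 + 0.093250 + 0.159625) / 0.21044375 = 0.563375 / 0.21044375 ≈ 2.6771.

m_2 = 2.6771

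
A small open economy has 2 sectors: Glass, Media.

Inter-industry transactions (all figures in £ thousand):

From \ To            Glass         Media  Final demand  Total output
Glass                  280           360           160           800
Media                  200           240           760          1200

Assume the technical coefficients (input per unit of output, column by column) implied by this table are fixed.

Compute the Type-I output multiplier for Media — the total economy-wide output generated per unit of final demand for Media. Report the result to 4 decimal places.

m_M = 2.1348

Technical coefficients a_ij = z_ij / X_j:
  a_GG = 280/800 = 0.35, a_MG = 200/800 = 0.25
  a_GM = 360/1200 = 0.30, a_MM = 240/1200 = 0.20
I − A =
  [   0.65    -0.30]
  [  -0.25     0.80]
det(I−A) = (0.65)(0.80) − (-0.30)(-0.25) = 0.4450
adj(I−A) = [[0.80, 0.30], [0.25, 0.65]]
(I − A)⁻¹ = adj(I−A) / det(I−A) ≈
  [   1.79775     0.67416]
  [   0.56180     1.46067]
The output multiplier for sector j is the column-j sum of the Leontief inverse (I − A)⁻¹ = adj(I−A) / det(I−A).
Column M of adj(I−A): (0.30, 0.65); det(I−A) = 0.4450.
m_M = (0.30 + 0.65) / 0.4450 = 0.95 / 0.4450 ≈ 2.1348.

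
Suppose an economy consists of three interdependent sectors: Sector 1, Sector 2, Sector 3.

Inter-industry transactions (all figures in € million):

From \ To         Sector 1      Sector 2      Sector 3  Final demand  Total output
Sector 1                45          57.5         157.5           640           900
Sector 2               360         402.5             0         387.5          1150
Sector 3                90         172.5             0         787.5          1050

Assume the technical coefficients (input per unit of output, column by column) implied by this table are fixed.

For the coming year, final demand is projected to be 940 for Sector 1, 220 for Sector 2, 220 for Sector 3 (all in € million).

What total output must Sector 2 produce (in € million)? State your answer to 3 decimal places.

x_2 = 1027.905

Technical coefficients a_ij = z_ij / X_j:
  a_11 = 45/900 = 0.05, a_21 = 360/900 = 0.40, a_31 = 90/900 = 0.10
  a_12 = 57.5/1150 = 0.05, a_22 = 402.5/1150 = 0.35, a_32 = 172.5/1150 = 0.15
  a_13 = 157.5/1050 = 0.15, a_23 = 0/1050 = 0.00, a_33 = 0/1050 = 0.00
I − A =
  [   0.95    -0.05    -0.15]
  [  -0.40     0.65     0.00]
  [  -0.10    -0.15     1.00]
Cofactors of I−A, C_ij = (−1)^(i+j)·(minor ij) (rows/columns in the sector order above):
  C_11 = (0.65)(1.00) − (0.00)(-0.15) = 0.6500
  C_12 = −[(-0.40)(1.00) − (0.00)(-0.10)] = 0.4000
  C_13 = (-0.40)(-0.15) − (0.65)(-0.10) = 0.1250
  C_21 = −[(-0.05)(1.00) − (-0.15)(-0.15)] = 0.0725
  C_22 = (0.95)(1.00) − (-0.15)(-0.10) = 0.9350
  C_23 = −[(0.95)(-0.15) − (-0.05)(-0.10)] = 0.1475
  C_31 = (-0.05)(0.00) − (-0.15)(0.65) = 0.0975
  C_32 = −[(0.95)(0.00) − (-0.15)(-0.40)] = 0.0600
  C_33 = (0.95)(0.65) − (-0.05)(-0.40) = 0.5975
det(I−A) = Σ_j (I−A)_1j·C_1j = (0.95)(0.6500) + (-0.05)(0.4000) + (-0.15)(0.1250) = 0.57875
adj(I−A) = Cᵀ =
  [ 0.6500   0.0725   0.0975]
  [ 0.4000   0.9350   0.0600]
  [ 0.1250   0.1475   0.5975]
(I − A)⁻¹ = adj(I−A) / det(I−A) ≈
  [   1.1231     0.1253     0.1685]
  [   0.6911     1.6156     0.1037]
  [   0.2160     0.2549     1.0324]
x = (I − A)⁻¹ d = adj(I−A)·d / det(I−A), with det(I−A) = 0.57875:
  x_1 = (0.6500·940 + 0.0725·220 + 0.0975·220) / 0.57875 = 648.40 / 0.57875 ≈ 1120.346
  x_2 = (0.4000·940 + 0.9350·220 + 0.0600·220) / 0.57875 = 594.90 / 0.57875 ≈ 1027.905
  x_3 = (0.1250·940 + 0.1475·220 + 0.5975·220) / 0.57875 = 281.40 / 0.57875 ≈ 486.220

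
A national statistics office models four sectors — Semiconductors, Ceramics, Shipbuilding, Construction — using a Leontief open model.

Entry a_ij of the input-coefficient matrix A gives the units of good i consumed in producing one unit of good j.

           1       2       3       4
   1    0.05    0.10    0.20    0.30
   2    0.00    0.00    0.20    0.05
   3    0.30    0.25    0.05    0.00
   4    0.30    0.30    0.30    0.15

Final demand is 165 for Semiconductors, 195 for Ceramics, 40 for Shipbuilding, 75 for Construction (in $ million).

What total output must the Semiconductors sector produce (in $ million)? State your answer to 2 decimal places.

x_1 = 373.09

I − A =
  [   0.95    -0.10    -0.20    -0.30]
  [   0.00     1.00    -0.20    -0.05]
  [  -0.30    -0.25     0.95     0.00]
  [  -0.30    -0.30    -0.30     0.85]
Compute the cofactors C_ij = (−1)^(i+j)·(3×3 minor ij) of I−A; the adjugate is their transpose:
adj(I−A) = Cᵀ =
  [ 0.747000   0.231250   0.293500   0.277250]
  [ 0.069750   0.603625   0.160750   0.060125]
  [ 0.254250   0.231875   0.701750   0.103375]
  [ 0.378000   0.376500   0.408000   0.789000]
det(I−A) = Σ_j (I−A)_1j·C_1j = (0.95)(0.747000) + (-0.10)(0.069750) + (-0.20)(0.254250) + (-0.30)(0.378000) = 0.538425
(I − A)⁻¹ = adj(I−A) / det(I−A) ≈
  [   1.3874     0.4295     0.5451     0.5149]
  [   0.1295     1.1211     0.2986     0.1117]
  [   0.4722     0.4307     1.3033     0.1920]
  [   0.7020     0.6993     0.7578     1.4654]
x = (I − A)⁻¹ d = adj(I−A)·d / det(I−A), with det(I−A) = 0.538425:
  x_1 = (0.747000·165 + 0.231250·195 + 0.293500·40 + 0.277250·75) / 0.538425 = 200.8825 / 0.538425 ≈ 373.09
  x_2 = (0.069750·165 + 0.603625·195 + 0.160750·40 + 0.060125·75) / 0.538425 = 140.155 / 0.538425 ≈ 260.31
  x_3 = (0.254250·165 + 0.231875·195 + 0.701750·40 + 0.103375·75) / 0.538425 = 122.99 / 0.538425 ≈ 228.43
  x_4 = (0.378000·165 + 0.376500·195 + 0.408000·40 + 0.789000·75) / 0.538425 = 211.2825 / 0.538425 ≈ 392.41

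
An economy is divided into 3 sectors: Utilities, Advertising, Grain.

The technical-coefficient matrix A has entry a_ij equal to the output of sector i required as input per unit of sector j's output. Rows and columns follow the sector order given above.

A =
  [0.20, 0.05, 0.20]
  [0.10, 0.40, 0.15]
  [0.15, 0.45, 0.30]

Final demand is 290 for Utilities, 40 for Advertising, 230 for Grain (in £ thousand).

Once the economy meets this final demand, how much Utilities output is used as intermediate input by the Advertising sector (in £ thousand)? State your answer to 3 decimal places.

I − A =
  [   0.80    -0.05    -0.20]
  [  -0.10     0.60    -0.15]
  [  -0.15    -0.45     0.70]
Cofactors of I−A, C_ij = (−1)^(i+j)·(minor ij) (rows/columns in the sector order above):
  C_11 = (0.60)(0.70) − (-0.15)(-0.45) = 0.3525
  C_12 = −[(-0.10)(0.70) − (-0.15)(-0.15)] = 0.0925
  C_13 = (-0.10)(-0.45) − (0.60)(-0.15) = 0.1350
  C_21 = −[(-0.05)(0.70) − (-0.20)(-0.45)] = 0.1250
  C_22 = (0.80)(0.70) − (-0.20)(-0.15) = 0.5300
  C_23 = −[(0.80)(-0.45) − (-0.05)(-0.15)] = 0.3675
  C_31 = (-0.05)(-0.15) − (-0.20)(0.60) = 0.1275
  C_32 = −[(0.80)(-0.15) − (-0.20)(-0.10)] = 0.1400
  C_33 = (0.80)(0.60) − (-0.05)(-0.10) = 0.4750
det(I−A) = Σ_j (I−A)_1j·C_1j = (0.80)(0.3525) + (-0.05)(0.0925) + (-0.20)(0.1350) = 0.250375
adj(I−A) = Cᵀ =
  [ 0.3525   0.1250   0.1275]
  [ 0.0925   0.5300   0.1400]
  [ 0.1350   0.3675   0.4750]
(I − A)⁻¹ = adj(I−A) / det(I−A) ≈
  [   1.4079     0.4993     0.5092]
  [   0.3694     2.1168     0.5592]
  [   0.5392     1.4678     1.8972]
First solve x = (I − A)⁻¹ d = adj(I−A)·d / det(I−A); in particular x_A = (0.0925·290 + 0.5300·40 + 0.1400·230) / 0.250375 = 80.225 / 0.250375 ≈ 320.41937.
Intermediate flow from U to A: z_UA = a_UA · x_A = 0.05 × 80.225 / 0.250375 = 4.01125 / 0.250375 ≈ 16.021.

z_UA = 16.021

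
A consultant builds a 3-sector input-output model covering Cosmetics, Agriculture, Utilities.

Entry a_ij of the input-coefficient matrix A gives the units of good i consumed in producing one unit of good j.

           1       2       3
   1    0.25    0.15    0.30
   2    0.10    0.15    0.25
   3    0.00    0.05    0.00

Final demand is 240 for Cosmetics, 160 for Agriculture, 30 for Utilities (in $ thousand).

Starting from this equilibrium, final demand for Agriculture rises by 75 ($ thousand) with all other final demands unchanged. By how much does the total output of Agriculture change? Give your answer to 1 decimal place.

I − A =
  [   0.75    -0.15    -0.30]
  [  -0.10     0.85    -0.25]
  [   0.00    -0.05     1.00]
Cofactors of I−A, C_ij = (−1)^(i+j)·(minor ij) (rows/columns in the sector order above):
  C_11 = (0.85)(1.00) − (-0.25)(-0.05) = 0.8375
  C_12 = −[(-0.10)(1.00) − (-0.25)(0.00)] = 0.1000
  C_13 = (-0.10)(-0.05) − (0.85)(0.00) = 0.0050
  C_21 = −[(-0.15)(1.00) − (-0.30)(-0.05)] = 0.1650
  C_22 = (0.75)(1.00) − (-0.30)(0.00) = 0.7500
  C_23 = −[(0.75)(-0.05) − (-0.15)(0.00)] = 0.0375
  C_31 = (-0.15)(-0.25) − (-0.30)(0.85) = 0.2925
  C_32 = −[(0.75)(-0.25) − (-0.30)(-0.10)] = 0.2175
  C_33 = (0.75)(0.85) − (-0.15)(-0.10) = 0.6225
det(I−A) = Σ_j (I−A)_1j·C_1j = (0.75)(0.8375) + (-0.15)(0.1000) + (-0.30)(0.0050) = 0.611625
adj(I−A) = Cᵀ =
  [ 0.8375   0.1650   0.2925]
  [ 0.1000   0.7500   0.2175]
  [ 0.0050   0.0375   0.6225]
(I − A)⁻¹ = adj(I−A) / det(I−A) ≈
  [   1.3693     0.2698     0.4782]
  [   0.1635     1.2262     0.3556]
  [   0.0082     0.0613     1.0178]
Δx = (I − A)⁻¹ Δd with Δd having +75 in the Agriculture component and 0 elsewhere.
So Δx_2 = L_22 · (+75), where L_22 = adj(I−A)_22 / det(I−A) = 0.7500 / 0.611625.
Δx_2 = 0.7500 × (+75) / 0.611625 = 56.25 / 0.611625 ≈ 92.0.

Δx_2 = 92.0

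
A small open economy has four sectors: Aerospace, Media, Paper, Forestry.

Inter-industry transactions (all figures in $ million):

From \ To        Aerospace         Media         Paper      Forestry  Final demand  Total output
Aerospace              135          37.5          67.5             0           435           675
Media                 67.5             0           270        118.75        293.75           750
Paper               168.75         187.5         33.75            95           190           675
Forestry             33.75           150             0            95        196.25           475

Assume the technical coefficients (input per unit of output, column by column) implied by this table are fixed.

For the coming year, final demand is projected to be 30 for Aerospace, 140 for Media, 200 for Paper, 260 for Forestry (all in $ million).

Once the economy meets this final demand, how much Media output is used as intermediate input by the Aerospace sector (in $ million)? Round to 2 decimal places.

Technical coefficients a_ij = z_ij / X_j:
  a_11 = 135/675 = 0.20, a_21 = 67.5/675 = 0.10, a_31 = 168.75/675 = 0.25, a_41 = 33.75/675 = 0.05
  a_12 = 37.5/750 = 0.05, a_22 = 0/750 = 0.00, a_32 = 187.5/750 = 0.25, a_42 = 150/750 = 0.20
  a_13 = 67.5/675 = 0.10, a_23 = 270/675 = 0.40, a_33 = 33.75/675 = 0.05, a_43 = 0/675 = 0.00
  a_14 = 0/475 = 0.00, a_24 = 118.75/475 = 0.25, a_34 = 95/475 = 0.20, a_44 = 95/475 = 0.20
I − A =
  [   0.80    -0.05    -0.10     0.00]
  [  -0.10     1.00    -0.40    -0.25]
  [  -0.25    -0.25     0.95    -0.20]
  [  -0.05    -0.20     0.00     0.80]
Compute the cofactors C_ij = (−1)^(i+j)·(3×3 minor ij) of I−A; the adjugate is their transpose:
adj(I−A) = Cᵀ =
  [ 0.616500   0.062000   0.091000   0.042125]
  [ 0.171875   0.587000   0.265250   0.249750]
  [ 0.224625   0.202500   0.595375   0.212125]
  [ 0.081500   0.150625   0.072000   0.642750]
det(I−A) = Σ_j (I−A)_1j·C_1j = (0.80)(0.616500) + (-0.05)(0.171875) + (-0.10)(0.224625) + (0.00)(0.081500) = 0.46214375
(I − A)⁻¹ = adj(I−A) / det(I−A) ≈
  [   1.3340     0.1342     0.1969     0.0912]
  [   0.3719     1.2702     0.5740     0.5404]
  [   0.4861     0.4382     1.2883     0.4590]
  [   0.1764     0.3259     0.1558     1.3908]
First solve x = (I − A)⁻¹ d = adj(I−A)·d / det(I−A); in particular x_1 = (0.616500·30 + 0.062000·140 + 0.091000·200 + 0.042125·260) / 0.46214375 = 56.3275 / 0.46214375 ≈ 121.8831.
Intermediate flow from 2 to 1: z_21 = a_21 · x_1 = 0.10 × 56.3275 / 0.46214375 = 5.63275 / 0.46214375 ≈ 12.19.

z_21 = 12.19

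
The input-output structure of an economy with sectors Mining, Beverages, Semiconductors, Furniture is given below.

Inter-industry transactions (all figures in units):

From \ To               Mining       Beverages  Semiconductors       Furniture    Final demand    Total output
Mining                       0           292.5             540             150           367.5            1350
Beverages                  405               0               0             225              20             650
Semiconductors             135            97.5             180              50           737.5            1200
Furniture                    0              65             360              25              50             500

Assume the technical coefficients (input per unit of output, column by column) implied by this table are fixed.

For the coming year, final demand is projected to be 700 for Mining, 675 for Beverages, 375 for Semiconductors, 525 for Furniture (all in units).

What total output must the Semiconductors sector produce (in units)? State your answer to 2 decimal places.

x_S = 1200.53

Technical coefficients a_ij = z_ij / X_j:
  a_MM = 0/1350 = 0.00, a_BM = 405/1350 = 0.30, a_SM = 135/1350 = 0.10, a_FM = 0/1350 = 0.00
  a_MB = 292.5/650 = 0.45, a_BB = 0/650 = 0.00, a_SB = 97.5/650 = 0.15, a_FB = 65/650 = 0.10
  a_MS = 540/1200 = 0.45, a_BS = 0/1200 = 0.00, a_SS = 180/1200 = 0.15, a_FS = 360/1200 = 0.30
  a_MF = 150/500 = 0.30, a_BF = 225/500 = 0.45, a_SF = 50/500 = 0.10, a_FF = 25/500 = 0.05
I − A =
  [   1.00    -0.45    -0.45    -0.30]
  [  -0.30     1.00     0.00    -0.45]
  [  -0.10    -0.15     0.85    -0.10]
  [   0.00    -0.10    -0.30     0.95]
Compute the cofactors C_ij = (−1)^(i+j)·(3×3 minor ij) of I−A; the adjugate is their transpose:
adj(I−A) = Cᵀ =
  [ 0.71900   0.45750   0.55800   0.50250]
  [ 0.24675   0.72575   0.29025   0.45225]
  [ 0.13625   0.19825   0.76775   0.21775]
  [ 0.06900   0.13900   0.27300   0.67000]
det(I−A) = Σ_j (I−A)_1j·C_1j = (1.00)(0.71900) + (-0.45)(0.24675) + (-0.45)(0.13625) + (-0.30)(0.06900) = 0.52595
(I − A)⁻¹ = adj(I−A) / det(I−A) ≈
  [   1.3671     0.8699     1.0609     0.9554]
  [   0.4692     1.3799     0.5519     0.8599]
  [   0.2591     0.3769     1.4597     0.4140]
  [   0.1312     0.2643     0.5191     1.2739]
x = (I − A)⁻¹ d = adj(I−A)·d / det(I−A), with det(I−A) = 0.52595:
  x_M = (0.71900·700 + 0.45750·675 + 0.55800·375 + 0.50250·525) / 0.52595 = 1285.175 / 0.52595 ≈ 2443.53
  x_B = (0.24675·700 + 0.72575·675 + 0.29025·375 + 0.45225·525) / 0.52595 = 1008.88125 / 0.52595 ≈ 1918.21
  x_S = (0.13625·700 + 0.19825·675 + 0.76775·375 + 0.21775·525) / 0.52595 = 631.41875 / 0.52595 ≈ 1200.53
  x_F = (0.06900·700 + 0.13900·675 + 0.27300·375 + 0.67000·525) / 0.52595 = 596.25 / 0.52595 ≈ 1133.66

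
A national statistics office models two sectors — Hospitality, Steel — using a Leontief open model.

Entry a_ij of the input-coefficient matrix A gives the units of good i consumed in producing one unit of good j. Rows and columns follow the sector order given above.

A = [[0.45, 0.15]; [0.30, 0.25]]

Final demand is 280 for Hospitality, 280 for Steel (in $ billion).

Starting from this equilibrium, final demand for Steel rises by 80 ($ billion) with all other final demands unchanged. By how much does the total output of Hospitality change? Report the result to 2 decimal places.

Δx_1 = 32.65

I − A =
  [   0.55    -0.15]
  [  -0.30     0.75]
det(I−A) = (0.55)(0.75) − (-0.15)(-0.30) = 0.3675
adj(I−A) = [[0.75, 0.15], [0.30, 0.55]]
(I − A)⁻¹ = adj(I−A) / det(I−A) ≈
  [   2.0408     0.4082]
  [   0.8163     1.4966]
Δx = (I − A)⁻¹ Δd with Δd having +80 in the Steel component and 0 elsewhere.
So Δx_1 = L_12 · (+80), where L_12 = adj(I−A)_12 / det(I−A) = 0.15 / 0.3675.
Δx_1 = 0.15 × (+80) / 0.3675 = 12.00 / 0.3675 ≈ 32.65.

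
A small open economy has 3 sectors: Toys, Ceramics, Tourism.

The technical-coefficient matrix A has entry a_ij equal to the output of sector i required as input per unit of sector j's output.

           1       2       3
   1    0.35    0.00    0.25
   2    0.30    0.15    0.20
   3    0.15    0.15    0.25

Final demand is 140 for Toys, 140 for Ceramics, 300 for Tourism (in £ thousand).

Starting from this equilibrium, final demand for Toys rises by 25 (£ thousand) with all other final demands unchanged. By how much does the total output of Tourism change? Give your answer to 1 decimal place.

Δx_3 = 12.3

I − A =
  [   0.65     0.00    -0.25]
  [  -0.30     0.85    -0.20]
  [  -0.15    -0.15     0.75]
Cofactors of I−A, C_ij = (−1)^(i+j)·(minor ij) (rows/columns in the sector order above):
  C_11 = (0.85)(0.75) − (-0.20)(-0.15) = 0.6075
  C_12 = −[(-0.30)(0.75) − (-0.20)(-0.15)] = 0.2550
  C_13 = (-0.30)(-0.15) − (0.85)(-0.15) = 0.1725
  C_21 = −[(0.00)(0.75) − (-0.25)(-0.15)] = 0.0375
  C_22 = (0.65)(0.75) − (-0.25)(-0.15) = 0.4500
  C_23 = −[(0.65)(-0.15) − (0.00)(-0.15)] = 0.0975
  C_31 = (0.00)(-0.20) − (-0.25)(0.85) = 0.2125
  C_32 = −[(0.65)(-0.20) − (-0.25)(-0.30)] = 0.2050
  C_33 = (0.65)(0.85) − (0.00)(-0.30) = 0.5525
det(I−A) = Σ_j (I−A)_1j·C_1j = (0.65)(0.6075) + (0.00)(0.2550) + (-0.25)(0.1725) = 0.35175
adj(I−A) = Cᵀ =
  [ 0.6075   0.0375   0.2125]
  [ 0.2550   0.4500   0.2050]
  [ 0.1725   0.0975   0.5525]
(I − A)⁻¹ = adj(I−A) / det(I−A) ≈
  [   1.7271     0.1066     0.6041]
  [   0.7249     1.2793     0.5828]
  [   0.4904     0.2772     1.5707]
Δx = (I − A)⁻¹ Δd with Δd having +25 in the Toys component and 0 elsewhere.
So Δx_3 = L_31 · (+25), where L_31 = adj(I−A)_31 / det(I−A) = 0.1725 / 0.35175.
Δx_3 = 0.1725 × (+25) / 0.35175 = 4.3125 / 0.35175 ≈ 12.3.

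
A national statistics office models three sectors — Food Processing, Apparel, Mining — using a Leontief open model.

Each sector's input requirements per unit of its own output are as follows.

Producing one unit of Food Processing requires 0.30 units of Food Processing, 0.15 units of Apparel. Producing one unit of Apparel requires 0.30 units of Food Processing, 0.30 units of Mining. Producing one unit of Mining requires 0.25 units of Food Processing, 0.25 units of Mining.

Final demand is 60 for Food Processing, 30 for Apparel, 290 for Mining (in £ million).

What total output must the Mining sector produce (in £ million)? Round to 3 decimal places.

I − A =
  [   0.70    -0.30    -0.25]
  [  -0.15     1.00     0.00]
  [   0.00    -0.30     0.75]
Cofactors of I−A, C_ij = (−1)^(i+j)·(minor ij) (rows/columns in the sector order above):
  C_11 = (1.00)(0.75) − (0.00)(-0.30) = 0.7500
  C_12 = −[(-0.15)(0.75) − (0.00)(0.00)] = 0.1125
  C_13 = (-0.15)(-0.30) − (1.00)(0.00) = 0.0450
  C_21 = −[(-0.30)(0.75) − (-0.25)(-0.30)] = 0.3000
  C_22 = (0.70)(0.75) − (-0.25)(0.00) = 0.5250
  C_23 = −[(0.70)(-0.30) − (-0.30)(0.00)] = 0.2100
  C_31 = (-0.30)(0.00) − (-0.25)(1.00) = 0.2500
  C_32 = −[(0.70)(0.00) − (-0.25)(-0.15)] = 0.0375
  C_33 = (0.70)(1.00) − (-0.30)(-0.15) = 0.6550
det(I−A) = Σ_j (I−A)_1j·C_1j = (0.70)(0.7500) + (-0.30)(0.1125) + (-0.25)(0.0450) = 0.4800
adj(I−A) = Cᵀ =
  [ 0.7500   0.3000   0.2500]
  [ 0.1125   0.5250   0.0375]
  [ 0.0450   0.2100   0.6550]
(I − A)⁻¹ = adj(I−A) / det(I−A) ≈
  [   1.5625     0.6250     0.5208]
  [   0.2344     1.0938     0.0781]
  [   0.0938     0.4375     1.3646]
x = (I − A)⁻¹ d = adj(I−A)·d / det(I−A), with det(I−A) = 0.4800:
  x_1 = (0.7500·60 + 0.3000·30 + 0.2500·290) / 0.4800 = 126.50 / 0.4800 ≈ 263.542
  x_2 = (0.1125·60 + 0.5250·30 + 0.0375·290) / 0.4800 = 33.375 / 0.4800 ≈ 69.531
  x_3 = (0.0450·60 + 0.2100·30 + 0.6550·290) / 0.4800 = 198.95 / 0.4800 ≈ 414.479

x_3 = 414.479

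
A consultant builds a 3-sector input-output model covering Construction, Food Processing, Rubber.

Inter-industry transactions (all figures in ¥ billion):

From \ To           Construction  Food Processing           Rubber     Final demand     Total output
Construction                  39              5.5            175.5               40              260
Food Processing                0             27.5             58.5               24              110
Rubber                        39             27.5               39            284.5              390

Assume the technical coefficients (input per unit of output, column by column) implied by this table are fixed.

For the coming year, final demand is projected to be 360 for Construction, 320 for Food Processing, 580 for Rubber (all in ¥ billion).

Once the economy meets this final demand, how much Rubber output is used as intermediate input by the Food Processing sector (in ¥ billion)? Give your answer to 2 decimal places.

Technical coefficients a_ij = z_ij / X_j:
  a_CC = 39/260 = 0.15, a_FC = 0/260 = 0.00, a_RC = 39/260 = 0.15
  a_CF = 5.5/110 = 0.05, a_FF = 27.5/110 = 0.25, a_RF = 27.5/110 = 0.25
  a_CR = 175.5/390 = 0.45, a_FR = 58.5/390 = 0.15, a_RR = 39/390 = 0.10
I − A =
  [   0.85    -0.05    -0.45]
  [   0.00     0.75    -0.15]
  [  -0.15    -0.25     0.90]
Cofactors of I−A, C_ij = (−1)^(i+j)·(minor ij) (rows/columns in the sector order above):
  C_11 = (0.75)(0.90) − (-0.15)(-0.25) = 0.6375
  C_12 = −[(0.00)(0.90) − (-0.15)(-0.15)] = 0.0225
  C_13 = (0.00)(-0.25) − (0.75)(-0.15) = 0.1125
  C_21 = −[(-0.05)(0.90) − (-0.45)(-0.25)] = 0.1575
  C_22 = (0.85)(0.90) − (-0.45)(-0.15) = 0.6975
  C_23 = −[(0.85)(-0.25) − (-0.05)(-0.15)] = 0.2200
  C_31 = (-0.05)(-0.15) − (-0.45)(0.75) = 0.3450
  C_32 = −[(0.85)(-0.15) − (-0.45)(0.00)] = 0.1275
  C_33 = (0.85)(0.75) − (-0.05)(0.00) = 0.6375
det(I−A) = Σ_j (I−A)_1j·C_1j = (0.85)(0.6375) + (-0.05)(0.0225) + (-0.45)(0.1125) = 0.490125
adj(I−A) = Cᵀ =
  [ 0.6375   0.1575   0.3450]
  [ 0.0225   0.6975   0.1275]
  [ 0.1125   0.2200   0.6375]
(I − A)⁻¹ = adj(I−A) / det(I−A) ≈
  [   1.3007     0.3213     0.7039]
  [   0.0459     1.4231     0.2601]
  [   0.2295     0.4489     1.3007]
First solve x = (I − A)⁻¹ d = adj(I−A)·d / det(I−A); in particular x_F = (0.0225·360 + 0.6975·320 + 0.1275·580) / 0.490125 = 305.25 / 0.490125 ≈ 622.8003.
Intermediate flow from R to F: z_RF = a_RF · x_F = 0.25 × 305.25 / 0.490125 = 76.3125 / 0.490125 ≈ 155.70.

z_RF = 155.70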